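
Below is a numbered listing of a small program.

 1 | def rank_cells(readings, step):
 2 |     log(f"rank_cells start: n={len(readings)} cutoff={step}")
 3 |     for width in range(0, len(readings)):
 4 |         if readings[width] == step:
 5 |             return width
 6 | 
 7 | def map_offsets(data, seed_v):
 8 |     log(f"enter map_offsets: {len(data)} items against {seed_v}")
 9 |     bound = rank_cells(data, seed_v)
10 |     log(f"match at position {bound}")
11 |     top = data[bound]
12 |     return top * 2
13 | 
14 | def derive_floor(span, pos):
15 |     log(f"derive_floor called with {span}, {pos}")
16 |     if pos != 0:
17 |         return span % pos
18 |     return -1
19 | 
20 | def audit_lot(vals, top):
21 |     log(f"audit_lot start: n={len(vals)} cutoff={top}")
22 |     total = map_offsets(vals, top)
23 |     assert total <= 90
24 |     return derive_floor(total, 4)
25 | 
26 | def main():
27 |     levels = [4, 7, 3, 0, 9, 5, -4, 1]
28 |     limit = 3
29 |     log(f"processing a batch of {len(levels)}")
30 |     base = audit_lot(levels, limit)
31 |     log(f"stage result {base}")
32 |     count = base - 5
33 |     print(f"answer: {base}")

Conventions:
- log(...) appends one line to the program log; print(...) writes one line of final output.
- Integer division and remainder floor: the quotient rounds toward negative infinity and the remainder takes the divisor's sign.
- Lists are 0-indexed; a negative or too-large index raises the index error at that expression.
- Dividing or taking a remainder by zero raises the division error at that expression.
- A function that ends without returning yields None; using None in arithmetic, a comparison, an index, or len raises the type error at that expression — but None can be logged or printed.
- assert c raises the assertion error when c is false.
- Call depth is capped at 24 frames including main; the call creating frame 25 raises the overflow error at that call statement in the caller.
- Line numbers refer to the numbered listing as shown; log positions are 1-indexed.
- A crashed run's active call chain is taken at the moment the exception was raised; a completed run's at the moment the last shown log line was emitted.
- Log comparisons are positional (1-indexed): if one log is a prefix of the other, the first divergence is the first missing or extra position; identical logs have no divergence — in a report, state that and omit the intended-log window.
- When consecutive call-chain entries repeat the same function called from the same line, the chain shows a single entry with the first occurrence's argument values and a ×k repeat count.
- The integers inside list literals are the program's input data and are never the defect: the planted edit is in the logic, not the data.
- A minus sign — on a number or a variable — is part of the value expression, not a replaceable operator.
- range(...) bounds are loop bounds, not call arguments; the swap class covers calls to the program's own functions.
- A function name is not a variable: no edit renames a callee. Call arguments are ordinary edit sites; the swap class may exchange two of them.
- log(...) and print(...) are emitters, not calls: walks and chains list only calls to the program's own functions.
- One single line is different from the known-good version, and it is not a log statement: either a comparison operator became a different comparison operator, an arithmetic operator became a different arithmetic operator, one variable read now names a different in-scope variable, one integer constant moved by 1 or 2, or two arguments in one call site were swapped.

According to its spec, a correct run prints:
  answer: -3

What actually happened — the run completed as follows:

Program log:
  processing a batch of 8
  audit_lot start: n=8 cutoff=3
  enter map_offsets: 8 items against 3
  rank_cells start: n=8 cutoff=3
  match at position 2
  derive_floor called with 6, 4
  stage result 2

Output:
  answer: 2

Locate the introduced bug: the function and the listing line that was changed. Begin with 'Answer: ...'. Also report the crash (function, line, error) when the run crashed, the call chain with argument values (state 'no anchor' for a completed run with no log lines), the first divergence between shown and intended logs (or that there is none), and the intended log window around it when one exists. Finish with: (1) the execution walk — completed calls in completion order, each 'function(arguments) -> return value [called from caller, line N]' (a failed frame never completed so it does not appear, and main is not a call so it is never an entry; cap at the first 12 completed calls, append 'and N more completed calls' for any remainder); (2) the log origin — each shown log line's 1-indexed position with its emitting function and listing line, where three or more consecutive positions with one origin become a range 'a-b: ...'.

Answer: the defect is in main at line 33.
Key fact: No log line changed; the fault shows up purely in the output.
Call chain: main.
First divergence: there is none — every log position agrees.
Execution walk:
  rank_cells([4, 7, 3, 0, 9, 5, -4, 1], 3) -> 2  [called from map_offsets, line 9]
  map_offsets([4, 7, 3, 0, 9, 5, -4, 1], 3) -> 6  [called from audit_lot, line 22]
  derive_floor(6, 4) -> 2  [called from audit_lot, line 24]
  audit_lot([4, 7, 3, 0, 9, 5, -4, 1], 3) -> 2  [called from main, line 30]
Origin of each log line:
  1: logged in main at line 29
  2: logged in audit_lot at line 21
  3: logged in map_offsets at line 8
  4: logged in rank_cells at line 2
  5: logged in map_offsets at line 10
  6: logged in derive_floor at line 15
  7: logged in main at line 31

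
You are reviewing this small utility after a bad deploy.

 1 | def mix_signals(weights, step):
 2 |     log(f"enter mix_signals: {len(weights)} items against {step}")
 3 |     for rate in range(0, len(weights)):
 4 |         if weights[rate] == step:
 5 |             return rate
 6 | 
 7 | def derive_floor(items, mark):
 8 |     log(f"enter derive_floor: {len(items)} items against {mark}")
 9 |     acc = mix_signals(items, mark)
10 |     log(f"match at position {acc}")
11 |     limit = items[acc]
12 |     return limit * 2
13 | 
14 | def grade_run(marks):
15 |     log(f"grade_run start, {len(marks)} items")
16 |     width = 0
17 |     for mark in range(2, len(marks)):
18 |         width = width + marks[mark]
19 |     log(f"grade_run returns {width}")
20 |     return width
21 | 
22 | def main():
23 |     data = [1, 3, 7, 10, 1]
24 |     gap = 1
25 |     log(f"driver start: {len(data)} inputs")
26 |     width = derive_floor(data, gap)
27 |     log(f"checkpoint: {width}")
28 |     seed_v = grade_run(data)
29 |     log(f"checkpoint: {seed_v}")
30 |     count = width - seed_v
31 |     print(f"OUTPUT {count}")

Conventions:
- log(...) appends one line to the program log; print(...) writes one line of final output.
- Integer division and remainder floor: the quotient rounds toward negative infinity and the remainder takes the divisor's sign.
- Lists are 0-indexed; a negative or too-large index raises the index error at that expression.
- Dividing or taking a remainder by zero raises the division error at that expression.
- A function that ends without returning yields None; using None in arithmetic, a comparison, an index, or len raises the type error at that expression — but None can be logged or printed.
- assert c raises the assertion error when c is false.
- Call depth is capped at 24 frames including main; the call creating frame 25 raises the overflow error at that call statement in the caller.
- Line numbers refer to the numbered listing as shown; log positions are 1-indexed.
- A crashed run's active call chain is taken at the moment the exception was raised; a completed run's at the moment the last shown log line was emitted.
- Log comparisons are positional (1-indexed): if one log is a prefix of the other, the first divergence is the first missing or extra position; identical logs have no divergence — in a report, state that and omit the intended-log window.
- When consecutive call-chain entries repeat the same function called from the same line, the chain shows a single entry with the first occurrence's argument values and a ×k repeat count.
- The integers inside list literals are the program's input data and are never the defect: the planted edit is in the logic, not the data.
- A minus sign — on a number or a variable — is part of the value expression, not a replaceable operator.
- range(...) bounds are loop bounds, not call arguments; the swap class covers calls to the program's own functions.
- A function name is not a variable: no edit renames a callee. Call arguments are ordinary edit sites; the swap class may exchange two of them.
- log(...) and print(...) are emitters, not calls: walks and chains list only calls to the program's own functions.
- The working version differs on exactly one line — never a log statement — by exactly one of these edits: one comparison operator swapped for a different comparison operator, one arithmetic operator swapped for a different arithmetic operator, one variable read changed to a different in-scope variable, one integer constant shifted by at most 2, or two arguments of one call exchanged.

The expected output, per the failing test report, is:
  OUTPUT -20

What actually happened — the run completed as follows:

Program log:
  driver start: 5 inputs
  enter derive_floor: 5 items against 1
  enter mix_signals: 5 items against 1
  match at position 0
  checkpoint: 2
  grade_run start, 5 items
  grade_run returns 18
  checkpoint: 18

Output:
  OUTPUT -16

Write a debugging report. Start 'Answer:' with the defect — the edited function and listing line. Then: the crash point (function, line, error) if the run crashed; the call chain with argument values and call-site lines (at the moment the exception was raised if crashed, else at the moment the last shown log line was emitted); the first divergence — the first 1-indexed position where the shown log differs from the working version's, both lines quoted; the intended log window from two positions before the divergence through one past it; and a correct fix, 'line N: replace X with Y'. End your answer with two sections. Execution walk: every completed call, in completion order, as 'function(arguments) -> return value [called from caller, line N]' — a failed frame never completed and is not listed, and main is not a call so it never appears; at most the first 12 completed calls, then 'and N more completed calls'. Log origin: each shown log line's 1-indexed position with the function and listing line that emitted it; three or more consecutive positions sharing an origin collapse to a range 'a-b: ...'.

Answer: the defect is in grade_run at line 17.
Key fact: At log position 7 the runs split — shown 'grade_run returns 18', but the working version logs 'grade_run returns 22'.
Call chain: main.
First divergence: position 7 — the shown line 'grade_run returns 18' should read 'grade_run returns 22'.
Intended log window:
  5: checkpoint: 2
  6: grade_run start, 5 items
  7: grade_run returns 22
  8: checkpoint: 22
Execution walk:
  mix_signals([1, 3, 7, 10, 1], 1) -> 0  [called from derive_floor, line 9]
  derive_floor([1, 3, 7, 10, 1], 1) -> 2  [called from main, line 26]
  grade_run([1, 3, 7, 10, 1]) -> 18  [called from main, line 28]
Log line origins:
  1: from main, line 25
  2: from derive_floor, line 8
  3: from mix_signals, line 2
  4: from derive_floor, line 10
  5: from main, line 27
  6: from grade_run, line 15
  7: from grade_run, line 19
  8: from main, line 29
A correct fix: line 17: replace `2` with `0`.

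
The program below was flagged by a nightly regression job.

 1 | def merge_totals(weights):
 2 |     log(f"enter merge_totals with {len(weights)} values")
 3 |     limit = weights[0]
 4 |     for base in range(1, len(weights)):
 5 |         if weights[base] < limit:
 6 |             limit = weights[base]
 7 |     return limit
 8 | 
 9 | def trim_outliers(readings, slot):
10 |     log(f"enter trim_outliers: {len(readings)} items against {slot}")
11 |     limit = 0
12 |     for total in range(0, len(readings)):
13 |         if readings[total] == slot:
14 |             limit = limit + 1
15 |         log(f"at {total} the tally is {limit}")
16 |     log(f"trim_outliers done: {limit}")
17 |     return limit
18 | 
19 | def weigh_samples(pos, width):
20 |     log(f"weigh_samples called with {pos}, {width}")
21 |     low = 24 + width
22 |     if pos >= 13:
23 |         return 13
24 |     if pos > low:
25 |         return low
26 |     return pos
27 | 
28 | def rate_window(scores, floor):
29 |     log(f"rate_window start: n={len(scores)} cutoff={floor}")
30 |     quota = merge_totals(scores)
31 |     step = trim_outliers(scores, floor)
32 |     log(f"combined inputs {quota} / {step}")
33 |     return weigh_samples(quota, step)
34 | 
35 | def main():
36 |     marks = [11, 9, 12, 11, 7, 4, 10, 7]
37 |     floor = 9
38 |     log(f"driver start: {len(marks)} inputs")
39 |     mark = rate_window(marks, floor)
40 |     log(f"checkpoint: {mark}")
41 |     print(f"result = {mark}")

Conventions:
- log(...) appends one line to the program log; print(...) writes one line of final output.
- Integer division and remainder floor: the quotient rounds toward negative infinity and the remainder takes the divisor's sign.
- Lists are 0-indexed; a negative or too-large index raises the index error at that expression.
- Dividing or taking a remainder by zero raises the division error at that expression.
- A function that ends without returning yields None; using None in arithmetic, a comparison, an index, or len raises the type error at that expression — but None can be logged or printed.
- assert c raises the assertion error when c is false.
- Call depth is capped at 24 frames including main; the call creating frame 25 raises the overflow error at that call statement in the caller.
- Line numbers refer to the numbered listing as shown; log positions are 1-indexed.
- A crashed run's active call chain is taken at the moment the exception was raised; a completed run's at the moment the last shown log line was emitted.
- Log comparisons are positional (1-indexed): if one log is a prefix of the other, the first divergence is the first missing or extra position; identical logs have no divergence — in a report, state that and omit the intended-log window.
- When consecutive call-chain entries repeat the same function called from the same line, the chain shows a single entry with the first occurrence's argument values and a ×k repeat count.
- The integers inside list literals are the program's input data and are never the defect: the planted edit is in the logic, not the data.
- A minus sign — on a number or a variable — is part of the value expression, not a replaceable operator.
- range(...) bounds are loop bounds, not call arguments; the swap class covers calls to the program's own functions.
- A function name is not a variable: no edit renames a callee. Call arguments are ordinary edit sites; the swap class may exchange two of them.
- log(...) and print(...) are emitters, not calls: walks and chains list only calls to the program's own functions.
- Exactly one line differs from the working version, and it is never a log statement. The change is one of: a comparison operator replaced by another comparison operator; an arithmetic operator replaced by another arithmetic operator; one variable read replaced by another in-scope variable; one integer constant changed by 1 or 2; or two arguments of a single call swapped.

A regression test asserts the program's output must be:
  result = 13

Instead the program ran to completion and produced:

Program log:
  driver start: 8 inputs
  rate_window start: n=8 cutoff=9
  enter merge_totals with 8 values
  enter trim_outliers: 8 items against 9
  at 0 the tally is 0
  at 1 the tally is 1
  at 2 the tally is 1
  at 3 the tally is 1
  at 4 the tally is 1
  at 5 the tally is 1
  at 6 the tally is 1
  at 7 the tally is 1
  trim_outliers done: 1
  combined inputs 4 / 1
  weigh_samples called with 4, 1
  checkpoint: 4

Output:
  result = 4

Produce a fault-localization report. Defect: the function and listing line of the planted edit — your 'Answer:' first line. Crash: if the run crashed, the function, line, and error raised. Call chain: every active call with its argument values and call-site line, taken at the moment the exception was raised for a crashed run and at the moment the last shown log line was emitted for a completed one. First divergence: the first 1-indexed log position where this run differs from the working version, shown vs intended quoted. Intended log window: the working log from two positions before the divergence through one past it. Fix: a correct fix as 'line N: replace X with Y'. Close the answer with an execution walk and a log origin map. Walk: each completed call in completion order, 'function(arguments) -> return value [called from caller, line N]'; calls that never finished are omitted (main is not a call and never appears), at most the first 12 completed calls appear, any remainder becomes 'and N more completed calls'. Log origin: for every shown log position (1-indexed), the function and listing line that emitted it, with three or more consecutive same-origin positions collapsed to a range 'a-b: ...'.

Answer: the defect is in weigh_samples at line 22.
The tell: The earliest visible damage is log position 16 — 'checkpoint: 4' rather than the intended 'checkpoint: 13'.
Call chain: main.
First divergence: position 16 — shown 'checkpoint: 4', intended 'checkpoint: 13'.
Intended log window:
  14: combined inputs 4 / 1
  15: weigh_samples called with 4, 1
  16: checkpoint: 13
Execution walk:
  merge_totals([11, 9, 12, 11, 7, 4, 10, 7]) -> 4  [called from rate_window, line 30]
  trim_outliers([11, 9, 12, 11, 7, 4, 10, 7], 9) -> 1  [called from rate_window, line 31]
  weigh_samples(4, 1) -> 4  [called from rate_window, line 33]
  rate_window([11, 9, 12, 11, 7, 4, 10, 7], 9) -> 4  [called from main, line 39]
Log line origins:
  1: from main, line 38
  2: from rate_window, line 29
  3: from merge_totals, line 2
  4: from trim_outliers, line 10
  5-12: from trim_outliers, line 15
  13: from trim_outliers, line 16
  14: from rate_window, line 32
  15: from weigh_samples, line 20
  16: from main, line 40
A correct fix: line 22: replace `>=` with `<`.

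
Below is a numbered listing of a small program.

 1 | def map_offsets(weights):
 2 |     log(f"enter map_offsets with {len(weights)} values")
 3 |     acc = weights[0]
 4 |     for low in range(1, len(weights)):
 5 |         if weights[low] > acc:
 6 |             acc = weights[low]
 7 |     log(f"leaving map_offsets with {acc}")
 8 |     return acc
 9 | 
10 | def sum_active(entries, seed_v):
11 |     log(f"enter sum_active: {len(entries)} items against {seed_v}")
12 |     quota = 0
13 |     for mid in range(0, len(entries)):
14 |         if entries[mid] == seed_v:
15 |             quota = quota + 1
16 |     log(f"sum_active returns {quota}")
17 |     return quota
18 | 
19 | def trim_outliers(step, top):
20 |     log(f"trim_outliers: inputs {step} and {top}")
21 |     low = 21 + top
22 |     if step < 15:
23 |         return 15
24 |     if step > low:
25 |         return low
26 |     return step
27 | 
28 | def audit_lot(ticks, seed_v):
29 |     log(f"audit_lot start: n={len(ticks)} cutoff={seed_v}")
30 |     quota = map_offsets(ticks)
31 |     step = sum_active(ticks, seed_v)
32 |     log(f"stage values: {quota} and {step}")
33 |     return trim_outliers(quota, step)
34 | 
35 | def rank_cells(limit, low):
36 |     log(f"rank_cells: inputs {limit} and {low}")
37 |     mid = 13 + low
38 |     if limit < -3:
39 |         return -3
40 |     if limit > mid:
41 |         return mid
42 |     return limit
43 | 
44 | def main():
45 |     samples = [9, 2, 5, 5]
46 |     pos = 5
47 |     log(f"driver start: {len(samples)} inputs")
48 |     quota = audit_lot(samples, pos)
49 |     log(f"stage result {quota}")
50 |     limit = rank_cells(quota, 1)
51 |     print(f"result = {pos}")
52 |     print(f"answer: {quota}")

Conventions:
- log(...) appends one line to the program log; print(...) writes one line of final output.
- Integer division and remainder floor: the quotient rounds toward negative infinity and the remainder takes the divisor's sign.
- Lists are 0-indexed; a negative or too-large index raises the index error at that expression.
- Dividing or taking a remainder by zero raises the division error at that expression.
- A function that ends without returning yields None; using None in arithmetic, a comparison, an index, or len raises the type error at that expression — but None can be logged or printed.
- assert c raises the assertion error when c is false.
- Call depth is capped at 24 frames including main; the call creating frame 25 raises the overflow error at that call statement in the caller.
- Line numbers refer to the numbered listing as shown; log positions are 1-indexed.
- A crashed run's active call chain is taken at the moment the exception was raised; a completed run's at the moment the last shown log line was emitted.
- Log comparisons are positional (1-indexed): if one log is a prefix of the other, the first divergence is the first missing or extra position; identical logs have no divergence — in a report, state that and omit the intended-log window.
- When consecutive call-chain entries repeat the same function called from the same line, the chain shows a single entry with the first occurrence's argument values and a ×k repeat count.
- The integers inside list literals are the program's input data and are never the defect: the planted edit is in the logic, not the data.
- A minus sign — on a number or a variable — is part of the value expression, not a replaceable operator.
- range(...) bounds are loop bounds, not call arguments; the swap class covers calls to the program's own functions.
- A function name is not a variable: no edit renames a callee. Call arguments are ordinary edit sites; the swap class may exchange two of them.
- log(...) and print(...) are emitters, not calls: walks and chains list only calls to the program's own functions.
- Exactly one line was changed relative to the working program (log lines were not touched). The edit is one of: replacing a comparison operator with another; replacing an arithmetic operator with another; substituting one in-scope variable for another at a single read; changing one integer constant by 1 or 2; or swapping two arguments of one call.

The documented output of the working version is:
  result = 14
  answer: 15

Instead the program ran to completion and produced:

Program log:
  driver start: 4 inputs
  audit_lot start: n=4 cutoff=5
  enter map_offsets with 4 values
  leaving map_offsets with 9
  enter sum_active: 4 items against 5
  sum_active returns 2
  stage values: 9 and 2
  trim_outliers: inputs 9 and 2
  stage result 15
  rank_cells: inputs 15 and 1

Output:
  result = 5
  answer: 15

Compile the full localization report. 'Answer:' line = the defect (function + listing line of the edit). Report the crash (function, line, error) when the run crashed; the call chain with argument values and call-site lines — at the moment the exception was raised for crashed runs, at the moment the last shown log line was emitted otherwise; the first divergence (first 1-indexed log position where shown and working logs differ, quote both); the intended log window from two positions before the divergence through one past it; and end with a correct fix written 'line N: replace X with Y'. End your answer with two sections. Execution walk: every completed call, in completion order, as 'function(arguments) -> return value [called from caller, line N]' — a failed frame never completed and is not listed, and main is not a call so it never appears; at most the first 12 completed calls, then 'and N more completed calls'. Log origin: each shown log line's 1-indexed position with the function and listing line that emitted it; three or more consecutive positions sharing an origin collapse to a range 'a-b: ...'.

Answer: the defect is in main at line 51.
Key fact: Nothing in the log betrays the bug — only the output does.
Call chain: main -> rank_cells(15, 1) (called at line 50).
First divergence: none (the log streams are identical).
Execution walk:
  map_offsets([9, 2, 5, 5]) -> 9  [called from audit_lot, line 30]
  sum_active([9, 2, 5, 5], 5) -> 2  [called from audit_lot, line 31]
  trim_outliers(9, 2) -> 15  [called from audit_lot, line 33]
  audit_lot([9, 2, 5, 5], 5) -> 15  [called from main, line 48]
  rank_cells(15, 1) -> 14  [called from main, line 50]
Log origin:
  1: from main, line 47
  2: from audit_lot, line 29
  3: from map_offsets, line 2
  4: from map_offsets, line 7
  5: from sum_active, line 11
  6: from sum_active, line 16
  7: from audit_lot, line 32
  8: from trim_outliers, line 20
  9: from main, line 49
  10: from rank_cells, line 36
A correct fix: line 51: replace `pos` with `limit`.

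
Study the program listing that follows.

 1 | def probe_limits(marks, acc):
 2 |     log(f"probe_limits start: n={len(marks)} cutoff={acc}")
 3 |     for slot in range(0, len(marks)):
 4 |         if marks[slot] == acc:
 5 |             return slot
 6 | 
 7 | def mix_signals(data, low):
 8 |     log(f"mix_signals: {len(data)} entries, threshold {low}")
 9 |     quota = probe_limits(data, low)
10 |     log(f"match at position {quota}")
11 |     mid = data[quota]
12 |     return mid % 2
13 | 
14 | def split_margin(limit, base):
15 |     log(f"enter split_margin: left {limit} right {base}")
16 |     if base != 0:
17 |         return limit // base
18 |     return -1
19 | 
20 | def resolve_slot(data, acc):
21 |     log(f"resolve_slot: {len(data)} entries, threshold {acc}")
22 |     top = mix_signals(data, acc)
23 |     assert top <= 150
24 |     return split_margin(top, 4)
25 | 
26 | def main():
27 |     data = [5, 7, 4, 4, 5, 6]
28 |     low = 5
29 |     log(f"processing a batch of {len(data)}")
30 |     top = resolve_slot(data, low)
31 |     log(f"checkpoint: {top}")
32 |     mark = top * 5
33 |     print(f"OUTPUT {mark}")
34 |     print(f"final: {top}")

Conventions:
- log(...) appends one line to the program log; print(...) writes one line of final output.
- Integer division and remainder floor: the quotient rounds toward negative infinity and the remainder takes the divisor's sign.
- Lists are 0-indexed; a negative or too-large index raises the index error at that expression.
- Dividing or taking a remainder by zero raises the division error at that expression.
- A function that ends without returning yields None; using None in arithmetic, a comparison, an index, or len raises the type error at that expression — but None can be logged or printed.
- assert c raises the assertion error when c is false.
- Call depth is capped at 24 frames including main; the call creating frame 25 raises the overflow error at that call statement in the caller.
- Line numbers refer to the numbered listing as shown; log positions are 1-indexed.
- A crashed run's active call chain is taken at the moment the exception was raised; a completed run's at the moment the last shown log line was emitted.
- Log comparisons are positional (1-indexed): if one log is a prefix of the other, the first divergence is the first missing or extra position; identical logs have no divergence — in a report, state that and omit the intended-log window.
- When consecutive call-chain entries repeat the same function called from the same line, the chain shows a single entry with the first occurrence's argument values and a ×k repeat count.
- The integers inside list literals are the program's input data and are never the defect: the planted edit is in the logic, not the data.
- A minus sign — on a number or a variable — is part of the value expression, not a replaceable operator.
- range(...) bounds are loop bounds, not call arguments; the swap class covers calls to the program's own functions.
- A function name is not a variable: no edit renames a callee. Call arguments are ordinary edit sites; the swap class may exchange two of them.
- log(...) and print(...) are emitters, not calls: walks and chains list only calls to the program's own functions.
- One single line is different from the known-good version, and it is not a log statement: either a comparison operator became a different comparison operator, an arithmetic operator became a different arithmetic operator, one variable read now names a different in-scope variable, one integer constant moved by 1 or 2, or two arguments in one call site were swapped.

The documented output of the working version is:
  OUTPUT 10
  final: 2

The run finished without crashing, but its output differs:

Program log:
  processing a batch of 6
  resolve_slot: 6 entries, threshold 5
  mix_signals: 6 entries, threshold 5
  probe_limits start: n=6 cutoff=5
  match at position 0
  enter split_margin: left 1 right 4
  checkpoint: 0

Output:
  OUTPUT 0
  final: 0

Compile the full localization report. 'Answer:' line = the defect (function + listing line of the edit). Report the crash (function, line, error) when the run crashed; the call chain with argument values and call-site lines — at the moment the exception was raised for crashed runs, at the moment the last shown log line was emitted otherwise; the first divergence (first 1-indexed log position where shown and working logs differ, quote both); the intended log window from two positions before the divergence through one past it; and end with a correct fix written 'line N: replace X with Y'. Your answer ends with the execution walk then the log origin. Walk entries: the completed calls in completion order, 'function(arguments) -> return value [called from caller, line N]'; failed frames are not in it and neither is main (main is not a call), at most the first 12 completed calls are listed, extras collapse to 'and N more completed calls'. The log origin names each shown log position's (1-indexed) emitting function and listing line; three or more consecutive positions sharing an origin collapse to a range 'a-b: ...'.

Answer: the defect is in mix_signals at line 12.
Core observation: Everything matches until log position 6, which reads 'enter split_margin: left 1 right 4' in place of 'enter split_margin: left 10 right 4'.
Call chain: main.
First divergence: position 6 — the shown line 'enter split_margin: left 1 right 4' should read 'enter split_margin: left 10 right 4'.
Intended log window:
  4: probe_limits start: n=6 cutoff=5
  5: match at position 0
  6: enter split_margin: left 10 right 4
  7: checkpoint: 2
Execution walk:
  probe_limits([5, 7, 4, 4, 5, 6], 5) -> 0  [called from mix_signals, line 9]
  mix_signals([5, 7, 4, 4, 5, 6], 5) -> 1  [called from resolve_slot, line 22]
  split_margin(1, 4) -> 0  [called from resolve_slot, line 24]
  resolve_slot([5, 7, 4, 4, 5, 6], 5) -> 0  [called from main, line 30]
Log line origins:
  1: emitted by main (line 29)
  2: emitted by resolve_slot (line 21)
  3: emitted by mix_signals (line 8)
  4: emitted by probe_limits (line 2)
  5: emitted by mix_signals (line 10)
  6: emitted by split_margin (line 15)
  7: emitted by main (line 31)
A correct fix: line 12: replace `%` with `*`.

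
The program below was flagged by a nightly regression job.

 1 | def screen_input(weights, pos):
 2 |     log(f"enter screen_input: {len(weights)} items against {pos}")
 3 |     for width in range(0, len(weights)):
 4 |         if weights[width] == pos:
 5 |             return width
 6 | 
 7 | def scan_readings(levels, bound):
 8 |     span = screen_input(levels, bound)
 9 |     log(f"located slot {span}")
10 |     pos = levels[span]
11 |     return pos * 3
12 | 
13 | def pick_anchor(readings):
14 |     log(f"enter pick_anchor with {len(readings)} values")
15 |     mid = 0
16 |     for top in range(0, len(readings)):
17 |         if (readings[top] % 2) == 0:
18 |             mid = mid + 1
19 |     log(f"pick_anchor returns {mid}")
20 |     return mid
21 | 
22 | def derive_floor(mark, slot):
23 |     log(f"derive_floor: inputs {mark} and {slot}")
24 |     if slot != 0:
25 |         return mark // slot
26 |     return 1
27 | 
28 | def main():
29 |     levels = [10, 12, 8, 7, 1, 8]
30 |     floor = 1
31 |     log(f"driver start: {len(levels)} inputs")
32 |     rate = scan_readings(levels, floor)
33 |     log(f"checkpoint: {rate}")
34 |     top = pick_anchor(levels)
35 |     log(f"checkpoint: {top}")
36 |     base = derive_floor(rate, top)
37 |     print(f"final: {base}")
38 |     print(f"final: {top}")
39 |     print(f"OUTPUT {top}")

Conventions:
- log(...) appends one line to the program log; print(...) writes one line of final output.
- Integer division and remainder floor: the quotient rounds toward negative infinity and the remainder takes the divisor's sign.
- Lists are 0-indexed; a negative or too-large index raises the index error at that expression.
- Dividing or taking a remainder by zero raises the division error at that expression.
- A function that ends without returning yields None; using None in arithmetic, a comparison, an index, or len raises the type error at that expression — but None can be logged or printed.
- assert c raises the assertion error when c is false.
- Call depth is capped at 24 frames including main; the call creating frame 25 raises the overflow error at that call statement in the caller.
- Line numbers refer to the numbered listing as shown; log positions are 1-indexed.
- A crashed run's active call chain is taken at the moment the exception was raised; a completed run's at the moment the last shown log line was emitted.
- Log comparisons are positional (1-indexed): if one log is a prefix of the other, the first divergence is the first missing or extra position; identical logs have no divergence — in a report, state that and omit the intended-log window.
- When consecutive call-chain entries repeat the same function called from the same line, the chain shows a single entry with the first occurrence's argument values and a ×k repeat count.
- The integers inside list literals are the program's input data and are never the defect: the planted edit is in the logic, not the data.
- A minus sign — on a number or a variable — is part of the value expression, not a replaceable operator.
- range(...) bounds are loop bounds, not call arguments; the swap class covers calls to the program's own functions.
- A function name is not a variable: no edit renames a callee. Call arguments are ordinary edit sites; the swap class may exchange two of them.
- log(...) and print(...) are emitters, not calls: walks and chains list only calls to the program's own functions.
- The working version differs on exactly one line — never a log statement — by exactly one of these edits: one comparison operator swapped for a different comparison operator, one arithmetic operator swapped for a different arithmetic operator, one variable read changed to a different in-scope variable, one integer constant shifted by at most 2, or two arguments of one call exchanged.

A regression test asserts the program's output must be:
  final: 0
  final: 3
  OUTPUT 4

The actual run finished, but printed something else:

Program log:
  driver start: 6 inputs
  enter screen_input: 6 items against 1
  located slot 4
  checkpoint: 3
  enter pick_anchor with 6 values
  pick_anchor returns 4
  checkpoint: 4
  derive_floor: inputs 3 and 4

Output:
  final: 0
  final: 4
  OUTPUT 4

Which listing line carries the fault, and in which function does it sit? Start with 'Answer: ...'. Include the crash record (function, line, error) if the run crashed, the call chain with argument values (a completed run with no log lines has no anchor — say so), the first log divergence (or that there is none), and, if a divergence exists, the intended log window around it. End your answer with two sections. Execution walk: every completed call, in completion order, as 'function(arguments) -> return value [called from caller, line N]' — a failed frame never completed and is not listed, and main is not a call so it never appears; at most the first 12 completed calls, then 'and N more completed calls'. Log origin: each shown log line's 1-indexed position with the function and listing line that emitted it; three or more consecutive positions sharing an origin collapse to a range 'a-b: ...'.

Answer: the defect is in main at line 38.
Key observation: The logs agree in full; only the final output differs.
Call chain: main -> derive_floor(3, 4) (called at line 36).
First divergence: none — the logs agree in full.
Execution walk:
  screen_input([10, 12, 8, 7, 1, 8], 1) -> 4  [called from scan_readings, line 8]
  scan_readings([10, 12, 8, 7, 1, 8], 1) -> 3  [called from main, line 32]
  pick_anchor([10, 12, 8, 7, 1, 8]) -> 4  [called from main, line 34]
  derive_floor(3, 4) -> 0  [called from main, line 36]
Log origin:
  1: logged in main at line 31
  2: logged in screen_input at line 2
  3: logged in scan_readings at line 9
  4: logged in main at line 33
  5: logged in pick_anchor at line 14
  6: logged in pick_anchor at line 19
  7: logged in main at line 35
  8: logged in derive_floor at line 23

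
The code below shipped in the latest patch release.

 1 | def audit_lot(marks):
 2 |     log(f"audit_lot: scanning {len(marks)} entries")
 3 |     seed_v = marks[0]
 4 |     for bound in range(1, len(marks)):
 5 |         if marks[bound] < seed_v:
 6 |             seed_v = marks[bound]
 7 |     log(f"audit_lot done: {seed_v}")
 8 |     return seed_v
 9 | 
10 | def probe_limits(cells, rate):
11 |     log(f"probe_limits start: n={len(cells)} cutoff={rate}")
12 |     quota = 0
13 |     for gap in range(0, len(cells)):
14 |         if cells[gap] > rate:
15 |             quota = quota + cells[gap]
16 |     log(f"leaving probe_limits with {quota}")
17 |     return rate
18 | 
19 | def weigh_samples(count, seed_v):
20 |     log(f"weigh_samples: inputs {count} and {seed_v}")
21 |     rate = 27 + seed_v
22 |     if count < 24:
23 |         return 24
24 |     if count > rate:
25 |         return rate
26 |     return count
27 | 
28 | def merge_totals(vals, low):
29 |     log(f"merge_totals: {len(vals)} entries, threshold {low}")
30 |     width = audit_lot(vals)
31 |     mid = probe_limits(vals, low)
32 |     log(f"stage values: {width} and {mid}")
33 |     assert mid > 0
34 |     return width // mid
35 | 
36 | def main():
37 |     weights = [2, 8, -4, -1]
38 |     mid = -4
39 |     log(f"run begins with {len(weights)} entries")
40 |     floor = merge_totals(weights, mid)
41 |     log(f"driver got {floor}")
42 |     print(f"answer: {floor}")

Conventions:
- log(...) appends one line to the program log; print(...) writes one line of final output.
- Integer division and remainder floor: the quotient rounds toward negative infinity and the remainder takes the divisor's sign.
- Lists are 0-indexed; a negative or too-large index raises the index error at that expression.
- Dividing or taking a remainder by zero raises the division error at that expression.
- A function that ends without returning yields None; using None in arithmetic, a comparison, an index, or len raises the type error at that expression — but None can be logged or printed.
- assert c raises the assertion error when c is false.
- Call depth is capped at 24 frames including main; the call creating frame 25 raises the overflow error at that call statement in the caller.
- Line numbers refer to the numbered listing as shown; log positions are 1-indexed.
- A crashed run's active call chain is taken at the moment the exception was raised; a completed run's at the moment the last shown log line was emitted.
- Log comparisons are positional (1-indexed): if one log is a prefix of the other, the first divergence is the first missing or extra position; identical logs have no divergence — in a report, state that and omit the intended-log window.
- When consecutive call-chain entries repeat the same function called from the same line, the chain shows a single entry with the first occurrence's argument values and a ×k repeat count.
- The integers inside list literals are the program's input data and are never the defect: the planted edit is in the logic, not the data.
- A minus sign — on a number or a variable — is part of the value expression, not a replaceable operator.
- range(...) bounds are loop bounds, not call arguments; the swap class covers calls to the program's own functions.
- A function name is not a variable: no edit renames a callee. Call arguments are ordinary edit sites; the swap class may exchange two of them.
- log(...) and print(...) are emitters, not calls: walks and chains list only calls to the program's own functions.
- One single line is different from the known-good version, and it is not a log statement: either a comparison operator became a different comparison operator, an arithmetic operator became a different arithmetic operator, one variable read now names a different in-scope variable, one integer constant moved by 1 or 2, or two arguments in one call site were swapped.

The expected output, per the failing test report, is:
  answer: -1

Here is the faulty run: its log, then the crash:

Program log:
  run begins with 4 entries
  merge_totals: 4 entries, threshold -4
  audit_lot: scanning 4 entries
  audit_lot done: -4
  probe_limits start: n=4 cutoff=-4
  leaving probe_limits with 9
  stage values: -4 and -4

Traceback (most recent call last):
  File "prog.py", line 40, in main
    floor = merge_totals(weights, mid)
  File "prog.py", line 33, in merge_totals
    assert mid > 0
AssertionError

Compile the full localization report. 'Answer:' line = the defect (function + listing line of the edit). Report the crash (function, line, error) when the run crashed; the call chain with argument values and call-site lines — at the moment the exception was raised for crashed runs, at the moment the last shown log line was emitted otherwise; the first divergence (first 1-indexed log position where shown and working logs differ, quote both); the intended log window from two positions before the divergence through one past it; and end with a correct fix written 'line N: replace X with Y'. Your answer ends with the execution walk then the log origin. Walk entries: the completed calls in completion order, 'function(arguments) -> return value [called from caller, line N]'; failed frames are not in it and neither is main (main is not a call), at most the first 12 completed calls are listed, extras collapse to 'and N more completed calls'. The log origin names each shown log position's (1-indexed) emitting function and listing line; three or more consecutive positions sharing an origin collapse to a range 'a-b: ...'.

Answer: the defect is in probe_limits at line 17.
Core observation: Log line 7 is where behavior first shows: 'stage values: -4 and -4' appears instead of 'stage values: -4 and 9'.
Crash: merge_totals, line 33, AssertionError.
Call chain: main -> merge_totals([2, 8, -4, -1], -4) (called at line 40).
First divergence: at position 7 the run shows 'stage values: -4 and -4' where the working version logs 'stage values: -4 and 9'.
Intended log window:
  5: probe_limits start: n=4 cutoff=-4
  6: leaving probe_limits with 9
  7: stage values: -4 and 9
  8: driver got -1
Execution walk:
  audit_lot([2, 8, -4, -1]) -> -4  [called from merge_totals, line 30]
  probe_limits([2, 8, -4, -1], -4) -> -4  [called from merge_totals, line 31]
Log origin:
  1: logged in main at line 39
  2: logged in merge_totals at line 29
  3: logged in audit_lot at line 2
  4: logged in audit_lot at line 7
  5: logged in probe_limits at line 11
  6: logged in probe_limits at line 16
  7: logged in merge_totals at line 32
A correct fix: line 17: replace `rate` with `quota`.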